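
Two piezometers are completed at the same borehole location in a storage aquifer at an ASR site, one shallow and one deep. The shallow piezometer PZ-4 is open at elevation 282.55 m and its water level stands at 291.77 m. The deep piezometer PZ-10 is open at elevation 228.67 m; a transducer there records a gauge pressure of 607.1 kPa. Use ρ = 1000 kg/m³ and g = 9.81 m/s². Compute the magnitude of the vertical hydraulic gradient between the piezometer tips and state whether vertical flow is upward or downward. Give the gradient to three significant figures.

|i_v| ≈ 0.0225; vertical flow is downward

Total head at PZ-4: h = 291.77 m (water level in the standpipe).
Pressure head at PZ-10: ψ = P/(ρg) = 607.1×1000 / (1000 × 9.81) = 61.89 m.
Total head at PZ-10: h = z + ψ = 228.67 + 61.89 = 290.56 m.
Δh = h(PZ-4) − h(PZ-10) = 291.77 − 290.56 = 1.21 m.
Vertical separation Δz = 282.55 − 228.67 = 53.88 m.
|i_v| = |Δh| / Δz = 1.21 / 53.88 = 0.0225.
Head is higher in the shallow piezometer, so vertical flow is downward (recharge condition).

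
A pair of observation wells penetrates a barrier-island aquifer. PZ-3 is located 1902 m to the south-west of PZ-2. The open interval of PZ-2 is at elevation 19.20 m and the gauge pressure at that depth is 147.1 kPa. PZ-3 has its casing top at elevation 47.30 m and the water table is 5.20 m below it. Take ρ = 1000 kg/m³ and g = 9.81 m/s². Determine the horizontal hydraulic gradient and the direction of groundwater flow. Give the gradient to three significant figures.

i ≈ 0.00416; groundwater flows toward the north-east

Pressure head at PZ-2: ψ = P/(ρg) = 147.1×1000 / (1000 × 9.81) = 14.99 m.
Total head at PZ-2: h = z + ψ = 19.20 + 14.99 = 34.19 m.
Total head at PZ-3: h = 47.30 − 5.20 = 42.10 m.
Head difference: h(PZ-2) − h(PZ-3) = 34.19 − 42.10 = -7.91 m.
Hydraulic gradient: i = |Δh| / L = 7.91 / 1902 = 0.00416.
Flow is from higher to lower head: from PZ-3 toward PZ-2, i.e. toward the north-east.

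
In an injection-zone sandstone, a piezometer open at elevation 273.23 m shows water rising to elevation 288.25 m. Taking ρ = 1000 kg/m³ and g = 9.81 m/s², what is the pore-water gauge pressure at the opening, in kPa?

P ≈ 147 kPa

Pressure head ψ = h − z = 288.25 − 273.23 = 15.02 m.
P = ρgψ = 1000 × 9.81 × 15.02 = 147346 Pa ≈ 147 kPa.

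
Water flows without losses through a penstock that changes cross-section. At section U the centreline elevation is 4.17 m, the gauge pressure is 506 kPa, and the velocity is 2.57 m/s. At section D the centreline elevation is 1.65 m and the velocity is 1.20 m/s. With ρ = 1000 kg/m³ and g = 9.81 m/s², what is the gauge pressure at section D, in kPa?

P₂ ≈ 533 kPa

Pressure head at U: ψ₁ = P₁/(ρg) = 506×1000 / (1000 × 9.81) = 51.58 m.
Velocity heads: v₁²/2g = 2.57²/19.62 = 0.337 m; v₂²/2g = 1.20²/19.62 = 0.073 m.
Total head H = z₁ + ψ₁ + v₁²/2g = 4.17 + 51.58 + 0.337 = 56.09 m.
ψ₂ = H − z₂ − v₂²/2g = 56.09 − 1.65 − 0.073 = 54.37 m.
P₂ = ρgψ₂ = 1000 × 9.81 × 54.37 ≈ 533 kPa.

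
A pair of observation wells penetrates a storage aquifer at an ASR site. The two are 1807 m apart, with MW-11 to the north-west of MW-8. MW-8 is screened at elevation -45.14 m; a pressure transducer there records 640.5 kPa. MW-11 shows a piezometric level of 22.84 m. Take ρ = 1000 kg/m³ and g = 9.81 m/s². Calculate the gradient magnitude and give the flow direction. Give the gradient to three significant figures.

i ≈ 0.00149; groundwater flows toward the south-east

Pressure head at MW-8: ψ = P/(ρg) = 640.5×1000 / (1000 × 9.81) = 65.29 m.
Total head at MW-8: h = z + ψ = -45.14 + 65.29 = 20.15 m.
Total head at MW-11: h = 22.84 m (water level in the piezometer is the total head).
Head difference: h(MW-8) − h(MW-11) = 20.15 − 22.84 = -2.69 m.
Hydraulic gradient: i = |Δh| / L = 2.69 / 1807 = 0.00149.
Flow is from higher to lower head: from MW-11 toward MW-8, i.e. toward the south-east.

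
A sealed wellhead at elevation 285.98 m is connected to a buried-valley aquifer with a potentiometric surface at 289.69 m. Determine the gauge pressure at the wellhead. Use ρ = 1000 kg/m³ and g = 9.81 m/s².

Head above the cap: Δh = 289.69 − 285.98 = 3.71 m.
P = ρgΔh = 1000 × 9.81 × 3.71 = 36395 Pa ≈ 36.4 kPa.

P ≈ 36.4 kPa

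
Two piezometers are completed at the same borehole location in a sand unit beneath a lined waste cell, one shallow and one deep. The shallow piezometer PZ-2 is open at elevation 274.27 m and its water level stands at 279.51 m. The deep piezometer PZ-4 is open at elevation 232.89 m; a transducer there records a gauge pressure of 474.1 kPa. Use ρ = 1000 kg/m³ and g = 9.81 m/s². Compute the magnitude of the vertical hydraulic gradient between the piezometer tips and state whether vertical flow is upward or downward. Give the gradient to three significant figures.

Total head at PZ-2: h = 279.51 m (water level in the standpipe).
Pressure head at PZ-4: ψ = P/(ρg) = 474.1×1000 / (1000 × 9.81) = 48.33 m.
Total head at PZ-4: h = z + ψ = 232.89 + 48.33 = 281.22 m.
Δh = h(PZ-2) − h(PZ-4) = 279.51 − 281.22 = -1.71 m.
Vertical separation Δz = 274.27 − 232.89 = 41.38 m.
|i_v| = |Δh| / Δz = 1.71 / 41.38 = 0.0413.
Head is higher in the deep piezometer, so vertical flow is upward (discharge condition).

|i_v| ≈ 0.0413; vertical flow is upward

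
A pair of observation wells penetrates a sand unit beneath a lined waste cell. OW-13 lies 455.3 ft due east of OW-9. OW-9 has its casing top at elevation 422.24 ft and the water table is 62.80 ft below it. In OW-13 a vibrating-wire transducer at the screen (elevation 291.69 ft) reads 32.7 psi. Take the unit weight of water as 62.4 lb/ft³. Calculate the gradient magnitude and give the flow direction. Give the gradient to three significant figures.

Total head at OW-9: h = 422.24 − 62.80 = 359.44 ft.
Pressure head at OW-13: ψ = 144·P/γ = 144 × 32.7 / 62.4 = 75.46 ft.
Total head at OW-13: h = z + ψ = 291.69 + 75.46 = 367.15 ft.
Head difference: h(OW-9) − h(OW-13) = 359.44 − 367.15 = -7.71 ft.
Hydraulic gradient: i = |Δh| / L = 7.71 / 455.3 = 0.0169.
Flow is from higher to lower head: from OW-13 toward OW-9, i.e. toward the west.

i ≈ 0.0169; groundwater flows toward the west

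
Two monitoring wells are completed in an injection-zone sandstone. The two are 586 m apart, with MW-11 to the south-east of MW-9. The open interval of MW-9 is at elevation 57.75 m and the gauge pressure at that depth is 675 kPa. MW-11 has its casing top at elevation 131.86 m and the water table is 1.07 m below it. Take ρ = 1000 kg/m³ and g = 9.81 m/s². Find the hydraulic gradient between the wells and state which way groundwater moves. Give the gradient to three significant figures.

i ≈ 0.00722; groundwater flows toward the north-west

Pressure head at MW-9: ψ = P/(ρg) = 675×1000 / (1000 × 9.81) = 68.81 m.
Total head at MW-9: h = z + ψ = 57.75 + 68.81 = 126.56 m.
Total head at MW-11: h = 131.86 − 1.07 = 130.79 m.
Head difference: h(MW-9) − h(MW-11) = 126.56 − 130.79 = -4.23 m.
Hydraulic gradient: i = |Δh| / L = 4.23 / 586 = 0.00722.
Flow is from higher to lower head: from MW-11 toward MW-9, i.e. toward the north-west.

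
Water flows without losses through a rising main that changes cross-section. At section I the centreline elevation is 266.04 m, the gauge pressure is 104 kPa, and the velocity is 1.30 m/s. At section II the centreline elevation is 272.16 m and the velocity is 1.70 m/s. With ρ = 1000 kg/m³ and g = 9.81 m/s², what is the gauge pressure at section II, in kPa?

P₂ ≈ 43.4 kPa

Pressure head at I: ψ₁ = P₁/(ρg) = 104×1000 / (1000 × 9.81) = 10.60 m.
Velocity heads: v₁²/2g = 1.30²/19.62 = 0.086 m; v₂²/2g = 1.70²/19.62 = 0.147 m.
Total head H = z₁ + ψ₁ + v₁²/2g = 266.04 + 10.60 + 0.086 = 276.73 m.
ψ₂ = H − z₂ − v₂²/2g = 276.73 − 272.16 − 0.147 = 4.42 m.
P₂ = ρgψ₂ = 1000 × 9.81 × 4.42 ≈ 43.4 kPa.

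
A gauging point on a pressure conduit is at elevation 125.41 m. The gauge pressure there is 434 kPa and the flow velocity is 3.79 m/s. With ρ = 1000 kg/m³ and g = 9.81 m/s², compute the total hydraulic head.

h ≈ 170.38 m

Pressure head ψ = P/(ρg) = 434×1000 / (1000 × 9.81) = 44.24 m.
Velocity head = v²/(2g) = 3.79² / (2 × 9.81) = 0.732 m.
h = z + ψ + v²/(2g) = 125.41 + 44.24 + 0.732 = 170.38 m.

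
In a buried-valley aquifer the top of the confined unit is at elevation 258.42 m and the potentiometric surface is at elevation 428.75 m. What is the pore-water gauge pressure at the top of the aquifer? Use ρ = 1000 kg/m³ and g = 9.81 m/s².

Pressure head at the aquifer top: ψ = h − z = 428.75 − 258.42 = 170.33 m.
P = ρgψ = 1000 × 9.81 × 170.33 = 1670937 Pa ≈ 1670 kPa.

P ≈ 1670 kPa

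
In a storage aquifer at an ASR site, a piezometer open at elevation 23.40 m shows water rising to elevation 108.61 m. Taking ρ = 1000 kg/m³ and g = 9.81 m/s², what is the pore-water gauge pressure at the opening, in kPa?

P ≈ 836 kPa

Pressure head ψ = h − z = 108.61 − 23.40 = 85.21 m.
P = ρgψ = 1000 × 9.81 × 85.21 = 835910 Pa ≈ 836 kPa.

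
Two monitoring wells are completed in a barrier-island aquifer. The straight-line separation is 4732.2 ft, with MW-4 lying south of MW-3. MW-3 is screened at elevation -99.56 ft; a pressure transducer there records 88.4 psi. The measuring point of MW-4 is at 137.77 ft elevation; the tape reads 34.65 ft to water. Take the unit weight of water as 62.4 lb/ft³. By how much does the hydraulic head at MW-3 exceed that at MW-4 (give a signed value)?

Pressure head at MW-3: ψ = 144·P/γ = 144 × 88.4 / 62.4 = 204.00 ft.
Total head at MW-3: h = z + ψ = -99.56 + 204.00 = 104.44 ft.
Total head at MW-4: h = 137.77 − 34.65 = 103.12 ft.
Head difference: h(MW-3) − h(MW-4) = 104.44 − 103.12 = 1.32 ft.

Δh ≈ 1.32 ft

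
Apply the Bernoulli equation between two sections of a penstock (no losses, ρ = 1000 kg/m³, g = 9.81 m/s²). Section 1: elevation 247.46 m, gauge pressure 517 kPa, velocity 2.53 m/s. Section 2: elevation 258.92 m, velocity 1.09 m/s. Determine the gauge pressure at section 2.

Pressure head at 1: ψ₁ = P₁/(ρg) = 517×1000 / (1000 × 9.81) = 52.70 m.
Velocity heads: v₁²/2g = 2.53²/19.62 = 0.326 m; v₂²/2g = 1.09²/19.62 = 0.061 m.
Total head H = z₁ + ψ₁ + v₁²/2g = 247.46 + 52.70 + 0.326 = 300.49 m.
ψ₂ = H − z₂ − v₂²/2g = 300.49 − 258.92 − 0.061 = 41.51 m.
P₂ = ρgψ₂ = 1000 × 9.81 × 41.51 ≈ 407 kPa.

P₂ ≈ 407 kPa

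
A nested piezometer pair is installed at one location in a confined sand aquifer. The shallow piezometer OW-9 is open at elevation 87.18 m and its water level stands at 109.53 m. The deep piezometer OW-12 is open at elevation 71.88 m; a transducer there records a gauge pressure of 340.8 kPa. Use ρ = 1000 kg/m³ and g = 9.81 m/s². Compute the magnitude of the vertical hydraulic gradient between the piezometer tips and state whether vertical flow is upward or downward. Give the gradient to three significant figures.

Total head at OW-9: h = 109.53 m (water level in the standpipe).
Pressure head at OW-12: ψ = P/(ρg) = 340.8×1000 / (1000 × 9.81) = 34.74 m.
Total head at OW-12: h = z + ψ = 71.88 + 34.74 = 106.62 m.
Δh = h(OW-9) − h(OW-12) = 109.53 − 106.62 = 2.91 m.
Vertical separation Δz = 87.18 − 71.88 = 15.30 m.
|i_v| = |Δh| / Δz = 2.91 / 15.30 = 0.190.
Head is higher in the shallow piezometer, so vertical flow is downward (recharge condition).

|i_v| ≈ 0.190; vertical flow is downward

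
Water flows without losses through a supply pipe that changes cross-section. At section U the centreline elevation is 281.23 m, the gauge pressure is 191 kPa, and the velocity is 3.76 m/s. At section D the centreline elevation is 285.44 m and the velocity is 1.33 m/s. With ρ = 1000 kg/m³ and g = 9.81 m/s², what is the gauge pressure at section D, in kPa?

Pressure head at U: ψ₁ = P₁/(ρg) = 191×1000 / (1000 × 9.81) = 19.47 m.
Velocity heads: v₁²/2g = 3.76²/19.62 = 0.721 m; v₂²/2g = 1.33²/19.62 = 0.090 m.
Total head H = z₁ + ψ₁ + v₁²/2g = 281.23 + 19.47 + 0.721 = 301.42 m.
ψ₂ = H − z₂ − v₂²/2g = 301.42 − 285.44 − 0.090 = 15.89 m.
P₂ = ρgψ₂ = 1000 × 9.81 × 15.89 ≈ 156 kPa.

P₂ ≈ 156 kPa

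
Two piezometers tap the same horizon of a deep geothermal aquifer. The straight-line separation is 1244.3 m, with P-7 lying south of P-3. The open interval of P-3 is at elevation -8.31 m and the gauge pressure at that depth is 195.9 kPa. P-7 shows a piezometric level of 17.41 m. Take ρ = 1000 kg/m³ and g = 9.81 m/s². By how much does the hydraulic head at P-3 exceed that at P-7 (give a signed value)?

Pressure head at P-3: ψ = P/(ρg) = 195.9×1000 / (1000 × 9.81) = 19.97 m.
Total head at P-3: h = z + ψ = -8.31 + 19.97 = 11.66 m.
Total head at P-7: h = 17.41 m (water level in the piezometer is the total head).
Head difference: h(P-3) − h(P-7) = 11.66 − 17.41 = -5.75 m.

Δh ≈ -5.75 m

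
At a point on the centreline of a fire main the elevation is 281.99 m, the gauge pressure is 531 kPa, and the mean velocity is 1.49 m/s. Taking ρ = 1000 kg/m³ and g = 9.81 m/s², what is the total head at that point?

h ≈ 336.23 m

Pressure head ψ = P/(ρg) = 531×1000 / (1000 × 9.81) = 54.13 m.
Velocity head = v²/(2g) = 1.49² / (2 × 9.81) = 0.113 m.
h = z + ψ + v²/(2g) = 281.99 + 54.13 + 0.113 = 336.23 m.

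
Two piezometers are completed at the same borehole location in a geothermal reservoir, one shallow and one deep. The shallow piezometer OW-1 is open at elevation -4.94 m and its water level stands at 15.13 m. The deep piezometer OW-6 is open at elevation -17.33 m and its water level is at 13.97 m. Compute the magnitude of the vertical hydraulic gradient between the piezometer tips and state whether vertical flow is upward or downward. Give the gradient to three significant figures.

|i_v| ≈ 0.0936; vertical flow is downward

Total head at OW-1: h = 15.13 m (water level in the standpipe).
Total head at OW-6: h = 13.97 m.
Δh = h(OW-1) − h(OW-6) = 15.13 − 13.97 = 1.16 m.
Vertical separation Δz = -4.94 − (-17.33) = 12.39 m.
|i_v| = |Δh| / Δz = 1.16 / 12.39 = 0.0936.
Head is higher in the shallow piezometer, so vertical flow is downward (recharge condition).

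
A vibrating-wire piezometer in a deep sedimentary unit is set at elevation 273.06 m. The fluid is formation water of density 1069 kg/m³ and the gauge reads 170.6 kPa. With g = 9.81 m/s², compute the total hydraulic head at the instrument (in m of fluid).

ψ = P/(ρg) = 170.6×1000 / (1069 × 9.81) = 16.27 m.
h = z + ψ = 273.06 + 16.27 = 289.33 m.

h ≈ 289.33 m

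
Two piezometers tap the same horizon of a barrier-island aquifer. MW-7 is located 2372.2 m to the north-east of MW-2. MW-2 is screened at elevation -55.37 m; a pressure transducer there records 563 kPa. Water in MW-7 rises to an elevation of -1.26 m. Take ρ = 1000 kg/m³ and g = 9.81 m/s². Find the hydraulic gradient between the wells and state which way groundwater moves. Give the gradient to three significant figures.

i ≈ 0.00138; groundwater flows toward the north-east

Pressure head at MW-2: ψ = P/(ρg) = 563×1000 / (1000 × 9.81) = 57.39 m.
Total head at MW-2: h = z + ψ = -55.37 + 57.39 = 2.02 m.
Total head at MW-7: h = -1.26 m (water level in the piezometer is the total head).
Head difference: h(MW-2) − h(MW-7) = 2.02 − (-1.26) = 3.28 m.
Hydraulic gradient: i = |Δh| / L = 3.28 / 2372.2 = 0.00138.
Flow is from higher to lower head: from MW-2 toward MW-7, i.e. toward the north-east.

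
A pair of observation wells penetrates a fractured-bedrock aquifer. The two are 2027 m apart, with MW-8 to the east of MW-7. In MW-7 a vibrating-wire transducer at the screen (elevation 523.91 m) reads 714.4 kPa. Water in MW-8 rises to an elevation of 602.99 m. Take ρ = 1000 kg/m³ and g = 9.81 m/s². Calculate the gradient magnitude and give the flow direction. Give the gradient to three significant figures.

Pressure head at MW-7: ψ = P/(ρg) = 714.4×1000 / (1000 × 9.81) = 72.82 m.
Total head at MW-7: h = z + ψ = 523.91 + 72.82 = 596.73 m.
Total head at MW-8: h = 602.99 m (water level in the piezometer is the total head).
Head difference: h(MW-7) − h(MW-8) = 596.73 − 602.99 = -6.26 m.
Hydraulic gradient: i = |Δh| / L = 6.26 / 2027 = 0.00309.
Flow is from higher to lower head: from MW-8 toward MW-7, i.e. toward the west.

i ≈ 0.00309; groundwater flows toward the west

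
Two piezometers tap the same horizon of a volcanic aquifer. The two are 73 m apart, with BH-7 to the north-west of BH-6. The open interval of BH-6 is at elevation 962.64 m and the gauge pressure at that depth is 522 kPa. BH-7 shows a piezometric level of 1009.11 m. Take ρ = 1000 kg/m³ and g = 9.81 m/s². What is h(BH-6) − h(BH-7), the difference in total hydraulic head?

Pressure head at BH-6: ψ = P/(ρg) = 522×1000 / (1000 × 9.81) = 53.21 m.
Total head at BH-6: h = z + ψ = 962.64 + 53.21 = 1015.85 m.
Total head at BH-7: h = 1009.11 m (water level in the piezometer is the total head).
Head difference: h(BH-6) − h(BH-7) = 1015.85 − 1009.11 = 6.74 m.

Δh ≈ 6.74 m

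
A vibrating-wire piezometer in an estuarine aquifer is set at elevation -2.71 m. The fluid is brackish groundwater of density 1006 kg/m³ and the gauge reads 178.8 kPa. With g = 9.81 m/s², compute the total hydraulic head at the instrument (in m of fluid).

h ≈ 15.41 m

ψ = P/(ρg) = 178.8×1000 / (1006 × 9.81) = 18.12 m.
h = z + ψ = -2.71 + 18.12 = 15.41 m.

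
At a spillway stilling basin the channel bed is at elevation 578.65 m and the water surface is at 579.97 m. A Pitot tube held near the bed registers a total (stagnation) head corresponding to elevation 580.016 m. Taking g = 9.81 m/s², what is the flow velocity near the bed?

v ≈ 0.950 m/s

Near the bed, under hydrostatic conditions, the piezometric head (z + ψ) equals the free-surface elevation, 579.97 m.
Velocity head = total − piezometric = 580.016 − 579.97 = 0.046 m.
v = √(2g·h_v) = √(2 × 9.81 × 0.046) = 0.950 m/s.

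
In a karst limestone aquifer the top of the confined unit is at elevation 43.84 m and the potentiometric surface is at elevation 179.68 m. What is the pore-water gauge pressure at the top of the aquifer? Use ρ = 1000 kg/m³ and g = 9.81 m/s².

P ≈ 1330 kPa

Pressure head at the aquifer top: ψ = h − z = 179.68 − 43.84 = 135.84 m.
P = ρgψ = 1000 × 9.81 × 135.84 = 1332590 Pa ≈ 1330 kPa.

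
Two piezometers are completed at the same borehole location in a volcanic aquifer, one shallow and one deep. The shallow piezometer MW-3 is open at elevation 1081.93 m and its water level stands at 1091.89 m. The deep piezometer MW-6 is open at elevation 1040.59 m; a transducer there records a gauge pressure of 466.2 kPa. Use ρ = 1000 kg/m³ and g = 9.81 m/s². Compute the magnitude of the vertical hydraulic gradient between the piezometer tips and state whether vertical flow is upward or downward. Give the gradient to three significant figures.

Total head at MW-3: h = 1091.89 m (water level in the standpipe).
Pressure head at MW-6: ψ = P/(ρg) = 466.2×1000 / (1000 × 9.81) = 47.52 m.
Total head at MW-6: h = z + ψ = 1040.59 + 47.52 = 1088.11 m.
Δh = h(MW-3) − h(MW-6) = 1091.89 − 1088.11 = 3.78 m.
Vertical separation Δz = 1081.93 − 1040.59 = 41.34 m.
|i_v| = |Δh| / Δz = 3.78 / 41.34 = 0.0914.
Head is higher in the shallow piezometer, so vertical flow is downward (recharge condition).

|i_v| ≈ 0.0914; vertical flow is downward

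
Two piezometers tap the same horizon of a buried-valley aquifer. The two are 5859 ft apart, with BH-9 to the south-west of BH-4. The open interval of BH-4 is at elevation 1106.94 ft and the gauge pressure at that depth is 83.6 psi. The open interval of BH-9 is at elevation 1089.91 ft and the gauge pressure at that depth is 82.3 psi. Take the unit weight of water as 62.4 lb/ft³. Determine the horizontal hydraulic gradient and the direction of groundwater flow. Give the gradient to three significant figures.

Pressure head at BH-4: ψ = 144·P/γ = 144 × 83.6 / 62.4 = 192.92 ft.
Total head at BH-4: h = z + ψ = 1106.94 + 192.92 = 1299.86 ft.
Pressure head at BH-9: ψ = 144·P/γ = 144 × 82.3 / 62.4 = 189.92 ft.
Total head at BH-9: h = z + ψ = 1089.91 + 189.92 = 1279.83 ft.
Head difference: h(BH-4) − h(BH-9) = 1299.86 − 1279.83 = 20.03 ft.
Hydraulic gradient: i = |Δh| / L = 20.03 / 5859 = 0.00342.
Flow is from higher to lower head: from BH-4 toward BH-9, i.e. toward the south-west.

i ≈ 0.00342; groundwater flows toward the south-west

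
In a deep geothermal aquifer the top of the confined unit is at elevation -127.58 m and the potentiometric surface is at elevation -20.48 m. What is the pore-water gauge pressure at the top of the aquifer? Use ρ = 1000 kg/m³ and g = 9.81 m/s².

P ≈ 1050 kPa

Pressure head at the aquifer top: ψ = h − z = -20.48 − (-127.58) = 107.10 m.
P = ρgψ = 1000 × 9.81 × 107.10 = 1050651 Pa ≈ 1050 kPa.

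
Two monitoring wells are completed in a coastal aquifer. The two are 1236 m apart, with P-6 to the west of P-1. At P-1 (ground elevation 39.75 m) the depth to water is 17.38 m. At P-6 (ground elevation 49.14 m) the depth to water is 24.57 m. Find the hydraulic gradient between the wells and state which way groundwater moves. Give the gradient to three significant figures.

i ≈ 0.00178; groundwater flows toward the east

Total head at P-1: h = 39.75 − 17.38 = 22.37 m.
Total head at P-6: h = 49.14 − 24.57 = 24.57 m.
Head difference: h(P-1) − h(P-6) = 22.37 − 24.57 = -2.20 m.
Hydraulic gradient: i = |Δh| / L = 2.20 / 1236 = 0.00178.
Flow is from higher to lower head: from P-6 toward P-1, i.e. toward the east.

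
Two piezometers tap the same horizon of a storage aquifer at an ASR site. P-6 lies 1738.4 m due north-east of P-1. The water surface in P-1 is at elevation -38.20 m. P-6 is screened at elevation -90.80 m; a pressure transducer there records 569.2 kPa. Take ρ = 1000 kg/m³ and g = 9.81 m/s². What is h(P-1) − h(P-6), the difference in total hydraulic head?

Total head at P-1: h = -38.20 m (water level in the piezometer is the total head).
Pressure head at P-6: ψ = P/(ρg) = 569.2×1000 / (1000 × 9.81) = 58.02 m.
Total head at P-6: h = z + ψ = -90.80 + 58.02 = -32.78 m.
Head difference: h(P-1) − h(P-6) = -38.20 − (-32.78) = -5.42 m.

Δh ≈ -5.42 m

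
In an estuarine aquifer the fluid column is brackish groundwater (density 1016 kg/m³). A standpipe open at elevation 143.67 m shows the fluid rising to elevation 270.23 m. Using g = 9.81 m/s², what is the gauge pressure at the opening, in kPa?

P ≈ 1260 kPa

Pressure head ψ = h − z = 270.23 − 143.67 = 126.56 m.
P = ρgψ = 1016 × 9.81 × 126.56 = 1261418 Pa ≈ 1260 kPa.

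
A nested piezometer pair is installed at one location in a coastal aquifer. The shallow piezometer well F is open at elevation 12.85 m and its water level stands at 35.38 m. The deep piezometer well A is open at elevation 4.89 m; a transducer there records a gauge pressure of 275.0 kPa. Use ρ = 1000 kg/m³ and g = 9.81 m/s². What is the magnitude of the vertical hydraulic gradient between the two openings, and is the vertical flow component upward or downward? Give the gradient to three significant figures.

|i_v| ≈ 0.309; vertical flow is downward

Total head at well F: h = 35.38 m (water level in the standpipe).
Pressure head at well A: ψ = P/(ρg) = 275.0×1000 / (1000 × 9.81) = 28.03 m.
Total head at well A: h = z + ψ = 4.89 + 28.03 = 32.92 m.
Δh = h(well F) − h(well A) = 35.38 − 32.92 = 2.46 m.
Vertical separation Δz = 12.85 − 4.89 = 7.96 m.
|i_v| = |Δh| / Δz = 2.46 / 7.96 = 0.309.
Head is higher in the shallow piezometer, so vertical flow is downward (recharge condition).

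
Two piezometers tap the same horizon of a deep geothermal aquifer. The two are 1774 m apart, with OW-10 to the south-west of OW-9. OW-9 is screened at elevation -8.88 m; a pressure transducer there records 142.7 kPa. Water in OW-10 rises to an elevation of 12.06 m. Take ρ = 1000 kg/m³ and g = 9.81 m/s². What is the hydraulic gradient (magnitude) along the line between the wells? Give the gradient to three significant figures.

i ≈ 0.00360

Pressure head at OW-9: ψ = P/(ρg) = 142.7×1000 / (1000 × 9.81) = 14.55 m.
Total head at OW-9: h = z + ψ = -8.88 + 14.55 = 5.67 m.
Total head at OW-10: h = 12.06 m (water level in the piezometer is the total head).
Head difference: h(OW-9) − h(OW-10) = 5.67 − 12.06 = -6.39 m.
Hydraulic gradient: i = |Δh| / L = 6.39 / 1774 = 0.00360.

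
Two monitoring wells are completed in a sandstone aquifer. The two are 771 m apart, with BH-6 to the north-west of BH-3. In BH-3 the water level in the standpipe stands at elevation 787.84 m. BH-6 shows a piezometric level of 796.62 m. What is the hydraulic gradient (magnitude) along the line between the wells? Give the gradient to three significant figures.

i ≈ 0.0114

Total head at BH-3: h = 787.84 m (water level in the piezometer is the total head).
Total head at BH-6: h = 796.62 m (water level in the piezometer is the total head).
Head difference: h(BH-3) − h(BH-6) = 787.84 − 796.62 = -8.78 m.
Hydraulic gradient: i = |Δh| / L = 8.78 / 771 = 0.0114.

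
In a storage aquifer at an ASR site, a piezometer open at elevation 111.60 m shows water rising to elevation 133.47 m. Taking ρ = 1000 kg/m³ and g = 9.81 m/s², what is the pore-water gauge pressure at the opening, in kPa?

P ≈ 215 kPa

Pressure head ψ = h − z = 133.47 − 111.60 = 21.87 m.
P = ρgψ = 1000 × 9.81 × 21.87 = 214545 Pa ≈ 215 kPa.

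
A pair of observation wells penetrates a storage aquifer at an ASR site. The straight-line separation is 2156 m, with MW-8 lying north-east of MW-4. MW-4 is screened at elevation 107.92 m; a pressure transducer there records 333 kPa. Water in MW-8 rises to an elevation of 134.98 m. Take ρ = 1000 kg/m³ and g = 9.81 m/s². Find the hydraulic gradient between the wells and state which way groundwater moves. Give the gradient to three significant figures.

i ≈ 0.00319; groundwater flows toward the north-east

Pressure head at MW-4: ψ = P/(ρg) = 333×1000 / (1000 × 9.81) = 33.94 m.
Total head at MW-4: h = z + ψ = 107.92 + 33.94 = 141.86 m.
Total head at MW-8: h = 134.98 m (water level in the piezometer is the total head).
Head difference: h(MW-4) − h(MW-8) = 141.86 − 134.98 = 6.88 m.
Hydraulic gradient: i = |Δh| / L = 6.88 / 2156 = 0.00319.
Flow is from higher to lower head: from MW-4 toward MW-8, i.e. toward the north-east.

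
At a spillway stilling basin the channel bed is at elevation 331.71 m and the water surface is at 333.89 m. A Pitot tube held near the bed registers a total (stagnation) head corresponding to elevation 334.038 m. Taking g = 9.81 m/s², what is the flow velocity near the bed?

v ≈ 1.70 m/s

Near the bed, under hydrostatic conditions, the piezometric head (z + ψ) equals the free-surface elevation, 333.89 m.
Velocity head = total − piezometric = 334.038 − 333.89 = 0.148 m.
v = √(2g·h_v) = √(2 × 9.81 × 0.148) = 1.70 m/s.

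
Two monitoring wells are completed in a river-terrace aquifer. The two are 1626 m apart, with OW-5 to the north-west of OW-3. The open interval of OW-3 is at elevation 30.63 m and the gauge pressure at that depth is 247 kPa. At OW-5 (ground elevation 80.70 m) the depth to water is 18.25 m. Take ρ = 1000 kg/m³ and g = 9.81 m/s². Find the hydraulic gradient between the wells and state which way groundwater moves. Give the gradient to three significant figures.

i ≈ 0.00408; groundwater flows toward the south-east

Pressure head at OW-3: ψ = P/(ρg) = 247×1000 / (1000 × 9.81) = 25.18 m.
Total head at OW-3: h = z + ψ = 30.63 + 25.18 = 55.81 m.
Total head at OW-5: h = 80.70 − 18.25 = 62.45 m.
Head difference: h(OW-3) − h(OW-5) = 55.81 − 62.45 = -6.64 m.
Hydraulic gradient: i = |Δh| / L = 6.64 / 1626 = 0.00408.
Flow is from higher to lower head: from OW-5 toward OW-3, i.e. toward the south-east.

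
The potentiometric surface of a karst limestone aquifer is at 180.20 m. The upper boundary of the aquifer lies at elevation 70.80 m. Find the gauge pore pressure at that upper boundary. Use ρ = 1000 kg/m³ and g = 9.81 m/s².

P ≈ 1070 kPa

Pressure head at the aquifer top: ψ = h − z = 180.20 − 70.80 = 109.40 m.
P = ρgψ = 1000 × 9.81 × 109.40 = 1073214 Pa ≈ 1070 kPa.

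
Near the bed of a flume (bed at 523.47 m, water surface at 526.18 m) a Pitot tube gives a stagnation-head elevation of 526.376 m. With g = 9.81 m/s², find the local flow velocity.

Near the bed, under hydrostatic conditions, the piezometric head (z + ψ) equals the free-surface elevation, 526.18 m.
Velocity head = total − piezometric = 526.376 − 526.18 = 0.196 m.
v = √(2g·h_v) = √(2 × 9.81 × 0.196) = 1.96 m/s.

v ≈ 1.96 m/s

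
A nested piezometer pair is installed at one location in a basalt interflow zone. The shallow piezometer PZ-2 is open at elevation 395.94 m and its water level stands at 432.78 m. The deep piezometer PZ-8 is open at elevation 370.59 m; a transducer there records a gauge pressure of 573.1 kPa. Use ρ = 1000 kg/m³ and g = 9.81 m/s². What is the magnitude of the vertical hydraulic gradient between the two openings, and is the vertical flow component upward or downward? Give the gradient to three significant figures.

Total head at PZ-2: h = 432.78 m (water level in the standpipe).
Pressure head at PZ-8: ψ = P/(ρg) = 573.1×1000 / (1000 × 9.81) = 58.42 m.
Total head at PZ-8: h = z + ψ = 370.59 + 58.42 = 429.01 m.
Δh = h(PZ-2) − h(PZ-8) = 432.78 − 429.01 = 3.77 m.
Vertical separation Δz = 395.94 − 370.59 = 25.35 m.
|i_v| = |Δh| / Δz = 3.77 / 25.35 = 0.149.
Head is higher in the shallow piezometer, so vertical flow is downward (recharge condition).

|i_v| ≈ 0.149; vertical flow is downward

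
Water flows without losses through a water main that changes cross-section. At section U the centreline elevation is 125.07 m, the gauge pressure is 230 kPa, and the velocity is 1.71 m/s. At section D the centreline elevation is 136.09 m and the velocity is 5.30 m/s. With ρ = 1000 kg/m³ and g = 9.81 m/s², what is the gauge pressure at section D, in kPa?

Pressure head at U: ψ₁ = P₁/(ρg) = 230×1000 / (1000 × 9.81) = 23.45 m.
Velocity heads: v₁²/2g = 1.71²/19.62 = 0.149 m; v₂²/2g = 5.30²/19.62 = 1.432 m.
Total head H = z₁ + ψ₁ + v₁²/2g = 125.07 + 23.45 + 0.149 = 148.67 m.
ψ₂ = H − z₂ − v₂²/2g = 148.67 − 136.09 − 1.432 = 11.15 m.
P₂ = ρgψ₂ = 1000 × 9.81 × 11.15 ≈ 109 kPa.

P₂ ≈ 109 kPa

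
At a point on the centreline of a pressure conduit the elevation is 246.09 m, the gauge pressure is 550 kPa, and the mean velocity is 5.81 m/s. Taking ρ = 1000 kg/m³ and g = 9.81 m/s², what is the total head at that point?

h ≈ 303.88 m

Pressure head ψ = P/(ρg) = 550×1000 / (1000 × 9.81) = 56.07 m.
Velocity head = v²/(2g) = 5.81² / (2 × 9.81) = 1.720 m.
h = z + ψ + v²/(2g) = 246.09 + 56.07 + 1.720 = 303.88 m.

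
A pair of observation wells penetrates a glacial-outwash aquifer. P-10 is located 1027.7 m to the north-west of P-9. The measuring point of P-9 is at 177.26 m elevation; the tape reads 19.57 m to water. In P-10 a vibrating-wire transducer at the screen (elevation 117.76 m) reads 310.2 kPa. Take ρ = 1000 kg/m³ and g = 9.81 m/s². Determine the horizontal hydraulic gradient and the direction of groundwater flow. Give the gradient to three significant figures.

i ≈ 0.00809; groundwater flows toward the north-west

Total head at P-9: h = 177.26 − 19.57 = 157.69 m.
Pressure head at P-10: ψ = P/(ρg) = 310.2×1000 / (1000 × 9.81) = 31.62 m.
Total head at P-10: h = z + ψ = 117.76 + 31.62 = 149.38 m.
Head difference: h(P-9) − h(P-10) = 157.69 − 149.38 = 8.31 m.
Hydraulic gradient: i = |Δh| / L = 8.31 / 1027.7 = 0.00809.
Flow is from higher to lower head: from P-9 toward P-10, i.e. toward the north-west.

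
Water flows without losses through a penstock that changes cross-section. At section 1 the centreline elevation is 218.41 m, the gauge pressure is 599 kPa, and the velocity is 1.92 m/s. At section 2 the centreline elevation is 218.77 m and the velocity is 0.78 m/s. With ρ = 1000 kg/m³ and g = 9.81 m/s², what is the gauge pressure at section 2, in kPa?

Pressure head at 1: ψ₁ = P₁/(ρg) = 599×1000 / (1000 × 9.81) = 61.06 m.
Velocity heads: v₁²/2g = 1.92²/19.62 = 0.188 m; v₂²/2g = 0.78²/19.62 = 0.031 m.
Total head H = z₁ + ψ₁ + v₁²/2g = 218.41 + 61.06 + 0.188 = 279.66 m.
ψ₂ = H − z₂ − v₂²/2g = 279.66 − 218.77 − 0.031 = 60.86 m.
P₂ = ρgψ₂ = 1000 × 9.81 × 60.86 ≈ 597 kPa.

P₂ ≈ 597 kPa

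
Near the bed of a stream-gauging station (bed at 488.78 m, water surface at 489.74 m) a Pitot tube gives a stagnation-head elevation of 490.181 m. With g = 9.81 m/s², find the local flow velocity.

v ≈ 2.94 m/s

Near the bed, under hydrostatic conditions, the piezometric head (z + ψ) equals the free-surface elevation, 489.74 m.
Velocity head = total − piezometric = 490.181 − 489.74 = 0.441 m.
v = √(2g·h_v) = √(2 × 9.81 × 0.441) = 2.94 m/s.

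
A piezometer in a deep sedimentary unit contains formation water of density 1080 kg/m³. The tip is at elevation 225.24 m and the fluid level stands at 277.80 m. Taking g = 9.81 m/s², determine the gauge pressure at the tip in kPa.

P ≈ 557 kPa

Pressure head ψ = h − z = 277.80 − 225.24 = 52.56 m.
P = ρgψ = 1080 × 9.81 × 52.56 = 556863 Pa ≈ 557 kPa.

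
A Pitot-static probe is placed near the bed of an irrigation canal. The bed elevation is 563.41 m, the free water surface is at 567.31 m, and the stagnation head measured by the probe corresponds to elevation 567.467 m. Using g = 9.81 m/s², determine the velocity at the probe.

Near the bed, under hydrostatic conditions, the piezometric head (z + ψ) equals the free-surface elevation, 567.31 m.
Velocity head = total − piezometric = 567.467 − 567.31 = 0.157 m.
v = √(2g·h_v) = √(2 × 9.81 × 0.157) = 1.76 m/s.

v ≈ 1.76 m/s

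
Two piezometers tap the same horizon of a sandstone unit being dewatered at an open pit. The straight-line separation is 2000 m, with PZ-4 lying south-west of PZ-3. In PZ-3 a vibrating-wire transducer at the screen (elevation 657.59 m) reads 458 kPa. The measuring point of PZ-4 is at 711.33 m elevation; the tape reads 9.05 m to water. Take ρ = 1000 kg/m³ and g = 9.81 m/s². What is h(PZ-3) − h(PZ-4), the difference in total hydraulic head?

Δh ≈ 2.00 m

Pressure head at PZ-3: ψ = P/(ρg) = 458×1000 / (1000 × 9.81) = 46.69 m.
Total head at PZ-3: h = z + ψ = 657.59 + 46.69 = 704.28 m.
Total head at PZ-4: h = 711.33 − 9.05 = 702.28 m.
Head difference: h(PZ-3) − h(PZ-4) = 704.28 − 702.28 = 2.00 m.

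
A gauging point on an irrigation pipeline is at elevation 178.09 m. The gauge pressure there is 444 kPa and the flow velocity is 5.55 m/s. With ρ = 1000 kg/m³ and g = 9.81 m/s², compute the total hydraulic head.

Pressure head ψ = P/(ρg) = 444×1000 / (1000 × 9.81) = 45.26 m.
Velocity head = v²/(2g) = 5.55² / (2 × 9.81) = 1.570 m.
h = z + ψ + v²/(2g) = 178.09 + 45.26 + 1.570 = 224.92 m.

h ≈ 224.92 m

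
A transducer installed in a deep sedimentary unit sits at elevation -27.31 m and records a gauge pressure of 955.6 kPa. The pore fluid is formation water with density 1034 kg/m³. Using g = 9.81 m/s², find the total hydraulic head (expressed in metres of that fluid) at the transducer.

h ≈ 66.90 m

ψ = P/(ρg) = 955.6×1000 / (1034 × 9.81) = 94.21 m.
h = z + ψ = -27.31 + 94.21 = 66.90 m.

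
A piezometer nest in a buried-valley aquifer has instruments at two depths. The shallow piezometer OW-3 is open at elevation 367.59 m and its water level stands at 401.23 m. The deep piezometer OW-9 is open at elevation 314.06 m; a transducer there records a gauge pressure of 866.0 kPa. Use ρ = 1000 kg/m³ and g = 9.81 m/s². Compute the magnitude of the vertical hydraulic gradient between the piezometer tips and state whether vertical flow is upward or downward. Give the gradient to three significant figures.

Total head at OW-3: h = 401.23 m (water level in the standpipe).
Pressure head at OW-9: ψ = P/(ρg) = 866.0×1000 / (1000 × 9.81) = 88.28 m.
Total head at OW-9: h = z + ψ = 314.06 + 88.28 = 402.34 m.
Δh = h(OW-3) − h(OW-9) = 401.23 − 402.34 = -1.11 m.
Vertical separation Δz = 367.59 − 314.06 = 53.53 m.
|i_v| = |Δh| / Δz = 1.11 / 53.53 = 0.0207.
Head is higher in the deep piezometer, so vertical flow is upward (discharge condition).

|i_v| ≈ 0.0207; vertical flow is upward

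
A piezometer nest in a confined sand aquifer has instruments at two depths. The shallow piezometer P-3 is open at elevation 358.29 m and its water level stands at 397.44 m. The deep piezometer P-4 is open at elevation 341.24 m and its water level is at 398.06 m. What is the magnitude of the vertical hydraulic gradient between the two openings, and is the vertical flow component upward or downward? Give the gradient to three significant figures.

Total head at P-3: h = 397.44 m (water level in the standpipe).
Total head at P-4: h = 398.06 m.
Δh = h(P-3) − h(P-4) = 397.44 − 398.06 = -0.62 m.
Vertical separation Δz = 358.29 − 341.24 = 17.05 m.
|i_v| = |Δh| / Δz = 0.62 / 17.05 = 0.0364.
Head is higher in the deep piezometer, so vertical flow is upward (discharge condition).

|i_v| ≈ 0.0364; vertical flow is upward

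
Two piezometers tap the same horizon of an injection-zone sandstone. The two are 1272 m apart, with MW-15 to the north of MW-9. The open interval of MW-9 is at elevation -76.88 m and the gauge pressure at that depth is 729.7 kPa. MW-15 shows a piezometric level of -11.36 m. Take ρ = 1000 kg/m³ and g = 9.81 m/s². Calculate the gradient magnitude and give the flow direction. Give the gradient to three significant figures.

i ≈ 0.00697; groundwater flows toward the north

Pressure head at MW-9: ψ = P/(ρg) = 729.7×1000 / (1000 × 9.81) = 74.38 m.
Total head at MW-9: h = z + ψ = -76.88 + 74.38 = -2.50 m.
Total head at MW-15: h = -11.36 m (water level in the piezometer is the total head).
Head difference: h(MW-9) − h(MW-15) = -2.50 − (-11.36) = 8.86 m.
Hydraulic gradient: i = |Δh| / L = 8.86 / 1272 = 0.00697.
Flow is from higher to lower head: from MW-9 toward MW-15, i.e. toward the north.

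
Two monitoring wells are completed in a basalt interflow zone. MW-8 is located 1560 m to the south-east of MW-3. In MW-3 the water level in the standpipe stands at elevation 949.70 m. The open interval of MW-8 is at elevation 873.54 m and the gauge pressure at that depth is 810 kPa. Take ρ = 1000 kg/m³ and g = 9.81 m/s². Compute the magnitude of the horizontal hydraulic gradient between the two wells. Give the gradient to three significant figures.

Total head at MW-3: h = 949.70 m (water level in the piezometer is the total head).
Pressure head at MW-8: ψ = P/(ρg) = 810×1000 / (1000 × 9.81) = 82.57 m.
Total head at MW-8: h = z + ψ = 873.54 + 82.57 = 956.11 m.
Head difference: h(MW-3) − h(MW-8) = 949.70 − 956.11 = -6.41 m.
Hydraulic gradient: i = |Δh| / L = 6.41 / 1560 = 0.00411.

i ≈ 0.00411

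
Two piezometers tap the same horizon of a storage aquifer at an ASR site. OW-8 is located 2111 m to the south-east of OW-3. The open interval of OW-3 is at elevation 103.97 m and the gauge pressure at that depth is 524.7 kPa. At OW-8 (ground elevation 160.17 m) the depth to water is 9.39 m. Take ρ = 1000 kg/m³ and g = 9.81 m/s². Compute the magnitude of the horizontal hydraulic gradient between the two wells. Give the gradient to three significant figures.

Pressure head at OW-3: ψ = P/(ρg) = 524.7×1000 / (1000 × 9.81) = 53.49 m.
Total head at OW-3: h = z + ψ = 103.97 + 53.49 = 157.46 m.
Total head at OW-8: h = 160.17 − 9.39 = 150.78 m.
Head difference: h(OW-3) − h(OW-8) = 157.46 − 150.78 = 6.68 m.
Hydraulic gradient: i = |Δh| / L = 6.68 / 2111 = 0.00316.

i ≈ 0.00316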